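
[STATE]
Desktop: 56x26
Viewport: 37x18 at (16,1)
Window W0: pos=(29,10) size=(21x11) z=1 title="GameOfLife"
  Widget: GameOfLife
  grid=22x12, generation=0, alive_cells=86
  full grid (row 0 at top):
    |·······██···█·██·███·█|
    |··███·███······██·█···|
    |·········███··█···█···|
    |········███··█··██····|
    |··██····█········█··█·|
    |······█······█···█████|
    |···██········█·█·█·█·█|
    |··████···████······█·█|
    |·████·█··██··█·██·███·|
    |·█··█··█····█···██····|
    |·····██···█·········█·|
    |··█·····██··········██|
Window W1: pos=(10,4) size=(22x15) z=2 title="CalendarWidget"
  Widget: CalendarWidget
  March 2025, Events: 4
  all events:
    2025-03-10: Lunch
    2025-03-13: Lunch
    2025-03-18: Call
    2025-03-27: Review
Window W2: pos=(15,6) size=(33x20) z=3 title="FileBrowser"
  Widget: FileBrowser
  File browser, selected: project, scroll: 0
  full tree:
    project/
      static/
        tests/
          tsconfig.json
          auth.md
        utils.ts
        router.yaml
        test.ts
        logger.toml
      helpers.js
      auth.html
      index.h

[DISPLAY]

                                     
                                     
                                     
━━━━━━━━━━━━━━━┓                     
ndarWidget     ┃                     
━━━━━━━━━━━━━━━━━━━━━━━━━━━━━━━┓     
 FileBrowser                   ┃     
───────────────────────────────┨     
> [-] project/                 ┃     
    [+] static/                ┃━┓   
    helpers.js                 ┃ ┃   
    auth.html                  ┃─┨   
    index.h                    ┃ ┃   
                               ┃·┃   
                               ┃·┃   
                               ┃█┃   
                               ┃█┃   
                               ┃█┃   


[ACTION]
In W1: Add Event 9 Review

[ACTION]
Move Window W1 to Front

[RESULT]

                                     
                                     
                                     
━━━━━━━━━━━━━━━┓                     
ndarWidget     ┃                     
───────────────┨━━━━━━━━━━━━━━━┓     
March 2025     ┃               ┃     
 We Th Fr Sa Su┃───────────────┨     
           1  2┃               ┃     
  5  6  7  8  9┃               ┃━┓   
1 12 13* 14 15 ┃               ┃ ┃   
* 19 20 21 22 2┃               ┃─┨   
 26 27* 28 29 3┃               ┃ ┃   
               ┃               ┃·┃   
               ┃               ┃·┃   
               ┃               ┃█┃   
               ┃               ┃█┃   
━━━━━━━━━━━━━━━┛               ┃█┃   


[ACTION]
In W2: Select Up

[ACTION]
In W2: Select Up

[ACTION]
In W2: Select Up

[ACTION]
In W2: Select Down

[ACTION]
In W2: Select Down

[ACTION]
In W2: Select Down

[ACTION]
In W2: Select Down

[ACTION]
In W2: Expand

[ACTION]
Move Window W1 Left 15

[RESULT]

                                     
                                     
                                     
━━━━━┓                               
     ┃                               
─────┨━━━━━━━━━━━━━━━━━━━━━━━━━┓     
     ┃rowser                   ┃     
Sa Su┃─────────────────────────┨     
 1  2┃project/                 ┃     
 8  9┃] static/                ┃━┓   
4 15 ┃lpers.js                 ┃ ┃   
 22 2┃th.html                  ┃─┨   
 29 3┃dex.h                    ┃ ┃   
     ┃                         ┃·┃   
     ┃                         ┃·┃   
     ┃                         ┃█┃   
     ┃                         ┃█┃   
━━━━━┛                         ┃█┃   


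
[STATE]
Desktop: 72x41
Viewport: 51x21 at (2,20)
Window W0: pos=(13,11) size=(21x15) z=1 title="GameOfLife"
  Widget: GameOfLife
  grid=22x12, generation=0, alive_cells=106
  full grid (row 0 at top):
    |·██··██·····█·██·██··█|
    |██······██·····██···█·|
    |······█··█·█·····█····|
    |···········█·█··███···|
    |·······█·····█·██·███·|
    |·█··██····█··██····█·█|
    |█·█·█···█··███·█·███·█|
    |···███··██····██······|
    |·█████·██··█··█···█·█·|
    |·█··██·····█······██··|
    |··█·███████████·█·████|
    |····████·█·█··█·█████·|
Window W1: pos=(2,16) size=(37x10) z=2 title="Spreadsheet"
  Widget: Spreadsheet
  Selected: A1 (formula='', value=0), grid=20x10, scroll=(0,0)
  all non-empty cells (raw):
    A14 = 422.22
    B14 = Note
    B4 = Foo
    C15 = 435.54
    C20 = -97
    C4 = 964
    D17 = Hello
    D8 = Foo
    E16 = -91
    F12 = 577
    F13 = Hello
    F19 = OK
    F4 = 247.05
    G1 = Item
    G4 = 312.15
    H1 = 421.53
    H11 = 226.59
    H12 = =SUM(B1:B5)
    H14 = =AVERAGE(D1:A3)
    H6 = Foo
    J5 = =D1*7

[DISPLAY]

┃       A       B       C       D   ┃              
┃-----------------------------------┃              
┃  1      [0]       0       0       ┃              
┃  2        0       0       0       ┃              
┃  3        0       0       0       ┃              
┗━━━━━━━━━━━━━━━━━━━━━━━━━━━━━━━━━━━┛              
                                                   
                                                   
                                                   
                                                   
                                                   
                                                   
                                                   
                                                   
                                                   
                                                   
                                                   
                                                   
                                                   
                                                   
                                                   


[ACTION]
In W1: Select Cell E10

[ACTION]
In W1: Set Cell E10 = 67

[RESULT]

┃       A       B       C       D   ┃              
┃-----------------------------------┃              
┃  1        0       0       0       ┃              
┃  2        0       0       0       ┃              
┃  3        0       0       0       ┃              
┗━━━━━━━━━━━━━━━━━━━━━━━━━━━━━━━━━━━┛              
                                                   
                                                   
                                                   
                                                   
                                                   
                                                   
                                                   
                                                   
                                                   
                                                   
                                                   
                                                   
                                                   
                                                   
                                                   


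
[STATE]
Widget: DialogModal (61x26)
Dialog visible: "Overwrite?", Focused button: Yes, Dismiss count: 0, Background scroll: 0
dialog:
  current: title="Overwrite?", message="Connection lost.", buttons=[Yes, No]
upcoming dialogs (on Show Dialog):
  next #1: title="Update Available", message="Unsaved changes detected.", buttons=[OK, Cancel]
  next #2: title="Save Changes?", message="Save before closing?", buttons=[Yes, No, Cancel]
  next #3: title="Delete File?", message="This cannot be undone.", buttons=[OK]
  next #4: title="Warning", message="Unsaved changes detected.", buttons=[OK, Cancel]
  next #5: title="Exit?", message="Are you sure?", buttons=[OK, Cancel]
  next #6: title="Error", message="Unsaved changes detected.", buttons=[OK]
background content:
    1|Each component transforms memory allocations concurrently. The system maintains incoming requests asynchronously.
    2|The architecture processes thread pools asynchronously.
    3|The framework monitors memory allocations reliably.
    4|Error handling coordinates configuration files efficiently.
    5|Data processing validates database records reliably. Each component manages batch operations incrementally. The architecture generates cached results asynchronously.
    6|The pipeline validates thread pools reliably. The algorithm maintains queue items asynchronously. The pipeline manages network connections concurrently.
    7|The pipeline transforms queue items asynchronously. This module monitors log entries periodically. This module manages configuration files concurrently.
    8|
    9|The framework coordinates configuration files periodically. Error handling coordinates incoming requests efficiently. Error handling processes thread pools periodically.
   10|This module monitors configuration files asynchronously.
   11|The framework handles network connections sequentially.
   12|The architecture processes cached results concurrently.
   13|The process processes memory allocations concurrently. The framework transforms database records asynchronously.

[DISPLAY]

Each component transforms memory allocations concurrently. Th
The architecture processes thread pools asynchronously.      
The framework monitors memory allocations reliably.          
Error handling coordinates configuration files efficiently.  
Data processing validates database records reliably. Each com
The pipeline validates thread pools reliably. The algorithm m
The pipeline transforms queue items asynchronously. This modu
                                                             
The framework coordinates configuration files periodically. E
This module monitors configuration files asynchronously.     
The framework handle┌──────────────────┐s sequentially.      
The architecture pro│    Overwrite?    │s concurrently.      
The process processe│ Connection lost. │ concurrently. The fr
                    │    [Yes]  No     │                     
                    └──────────────────┘                     
                                                             
                                                             
                                                             
                                                             
                                                             
                                                             
                                                             
                                                             
                                                             
                                                             
                                                             


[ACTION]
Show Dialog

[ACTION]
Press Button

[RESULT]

Each component transforms memory allocations concurrently. Th
The architecture processes thread pools asynchronously.      
The framework monitors memory allocations reliably.          
Error handling coordinates configuration files efficiently.  
Data processing validates database records reliably. Each com
The pipeline validates thread pools reliably. The algorithm m
The pipeline transforms queue items asynchronously. This modu
                                                             
The framework coordinates configuration files periodically. E
This module monitors configuration files asynchronously.     
The framework handles network connections sequentially.      
The architecture processes cached results concurrently.      
The process processes memory allocations concurrently. The fr
                                                             
                                                             
                                                             
                                                             
                                                             
                                                             
                                                             
                                                             
                                                             
                                                             
                                                             
                                                             
                                                             


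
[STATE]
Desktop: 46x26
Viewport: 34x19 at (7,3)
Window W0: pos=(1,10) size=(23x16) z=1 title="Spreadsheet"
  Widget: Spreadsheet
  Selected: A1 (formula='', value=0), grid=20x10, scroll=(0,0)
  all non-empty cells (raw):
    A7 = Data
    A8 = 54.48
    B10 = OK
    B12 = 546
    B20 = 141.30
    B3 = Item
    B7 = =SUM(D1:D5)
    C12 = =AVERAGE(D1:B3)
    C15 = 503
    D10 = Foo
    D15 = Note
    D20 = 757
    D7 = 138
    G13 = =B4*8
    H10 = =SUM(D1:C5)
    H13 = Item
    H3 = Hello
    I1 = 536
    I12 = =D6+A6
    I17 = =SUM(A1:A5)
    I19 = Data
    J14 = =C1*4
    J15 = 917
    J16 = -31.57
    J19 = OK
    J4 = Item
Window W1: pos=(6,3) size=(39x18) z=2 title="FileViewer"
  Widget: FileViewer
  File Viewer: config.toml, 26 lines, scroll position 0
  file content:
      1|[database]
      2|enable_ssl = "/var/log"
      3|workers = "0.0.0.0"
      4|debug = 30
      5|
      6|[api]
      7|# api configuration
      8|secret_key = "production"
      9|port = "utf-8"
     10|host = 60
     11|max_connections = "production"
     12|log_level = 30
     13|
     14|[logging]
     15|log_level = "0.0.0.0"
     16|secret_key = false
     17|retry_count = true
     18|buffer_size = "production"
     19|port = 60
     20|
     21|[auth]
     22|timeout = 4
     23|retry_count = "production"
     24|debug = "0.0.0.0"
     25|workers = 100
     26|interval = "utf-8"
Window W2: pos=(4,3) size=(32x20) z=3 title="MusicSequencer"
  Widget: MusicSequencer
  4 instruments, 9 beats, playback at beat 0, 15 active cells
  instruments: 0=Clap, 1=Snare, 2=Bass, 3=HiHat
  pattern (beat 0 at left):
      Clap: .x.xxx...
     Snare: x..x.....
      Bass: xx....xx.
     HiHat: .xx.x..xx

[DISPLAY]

━━━━━━━━━━━━━━━━━━━━━━━━━━━━┓━━━━━
usicSequencer               ┃     
────────────────────────────┨─────
    ▼12345678               ┃     
Clap·█·███···               ┃     
nare█··█·····               ┃     
Bass██····██·               ┃     
iHat·██·█··██               ┃     
                            ┃     
                            ┃     
                            ┃     
                            ┃     
                            ┃     
                            ┃"    
                            ┃     
                            ┃     
                            ┃     
                            ┃━━━━━
                            ┃     


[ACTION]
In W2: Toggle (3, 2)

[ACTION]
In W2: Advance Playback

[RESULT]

━━━━━━━━━━━━━━━━━━━━━━━━━━━━┓━━━━━
usicSequencer               ┃     
────────────────────────────┨─────
    0▼2345678               ┃     
Clap·█·███···               ┃     
nare█··█·····               ┃     
Bass██····██·               ┃     
iHat·█··█··██               ┃     
                            ┃     
                            ┃     
                            ┃     
                            ┃     
                            ┃     
                            ┃"    
                            ┃     
                            ┃     
                            ┃     
                            ┃━━━━━
                            ┃     


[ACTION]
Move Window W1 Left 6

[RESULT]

━━━━━━━━━━━━━━━━━━━━━━━━━━━━┓━━┓  
usicSequencer               ┃  ┃  
────────────────────────────┨──┨  
    0▼2345678               ┃ ▲┃  
Clap·█·███···               ┃ █┃  
nare█··█·····               ┃ ░┃  
Bass██····██·               ┃ ░┃  
iHat·█··█··██               ┃ ░┃  
                            ┃ ░┃  
                            ┃ ░┃  
                            ┃ ░┃  
                            ┃ ░┃  
                            ┃ ░┃  
                            ┃ ░┃  
                            ┃ ░┃  
                            ┃ ░┃  
                            ┃ ▼┃  
                            ┃━━┛  
                            ┃     


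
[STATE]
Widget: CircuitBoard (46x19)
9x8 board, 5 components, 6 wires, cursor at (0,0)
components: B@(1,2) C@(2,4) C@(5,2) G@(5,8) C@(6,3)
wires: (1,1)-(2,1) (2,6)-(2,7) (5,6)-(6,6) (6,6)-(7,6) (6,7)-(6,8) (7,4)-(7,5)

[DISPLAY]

   0 1 2 3 4 5 6 7 8                          
0  [.]                                        
                                              
1       ·   B                                 
        │                                     
2       ·           C       · ─ ·             
                                              
3                                             
                                              
4                                             
                                              
5           C               ·       G         
                            │                 
6               C           ·   · ─ ·         
                            │                 
7                   · ─ ·   ·                 
Cursor: (0,0)                                 
                                              
                                              


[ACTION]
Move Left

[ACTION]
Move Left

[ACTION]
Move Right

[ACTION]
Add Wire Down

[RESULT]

   0 1 2 3 4 5 6 7 8                          
0      [.]                                    
        │                                     
1       ·   B                                 
        │                                     
2       ·           C       · ─ ·             
                                              
3                                             
                                              
4                                             
                                              
5           C               ·       G         
                            │                 
6               C           ·   · ─ ·         
                            │                 
7                   · ─ ·   ·                 
Cursor: (0,1)                                 
                                              
                                              


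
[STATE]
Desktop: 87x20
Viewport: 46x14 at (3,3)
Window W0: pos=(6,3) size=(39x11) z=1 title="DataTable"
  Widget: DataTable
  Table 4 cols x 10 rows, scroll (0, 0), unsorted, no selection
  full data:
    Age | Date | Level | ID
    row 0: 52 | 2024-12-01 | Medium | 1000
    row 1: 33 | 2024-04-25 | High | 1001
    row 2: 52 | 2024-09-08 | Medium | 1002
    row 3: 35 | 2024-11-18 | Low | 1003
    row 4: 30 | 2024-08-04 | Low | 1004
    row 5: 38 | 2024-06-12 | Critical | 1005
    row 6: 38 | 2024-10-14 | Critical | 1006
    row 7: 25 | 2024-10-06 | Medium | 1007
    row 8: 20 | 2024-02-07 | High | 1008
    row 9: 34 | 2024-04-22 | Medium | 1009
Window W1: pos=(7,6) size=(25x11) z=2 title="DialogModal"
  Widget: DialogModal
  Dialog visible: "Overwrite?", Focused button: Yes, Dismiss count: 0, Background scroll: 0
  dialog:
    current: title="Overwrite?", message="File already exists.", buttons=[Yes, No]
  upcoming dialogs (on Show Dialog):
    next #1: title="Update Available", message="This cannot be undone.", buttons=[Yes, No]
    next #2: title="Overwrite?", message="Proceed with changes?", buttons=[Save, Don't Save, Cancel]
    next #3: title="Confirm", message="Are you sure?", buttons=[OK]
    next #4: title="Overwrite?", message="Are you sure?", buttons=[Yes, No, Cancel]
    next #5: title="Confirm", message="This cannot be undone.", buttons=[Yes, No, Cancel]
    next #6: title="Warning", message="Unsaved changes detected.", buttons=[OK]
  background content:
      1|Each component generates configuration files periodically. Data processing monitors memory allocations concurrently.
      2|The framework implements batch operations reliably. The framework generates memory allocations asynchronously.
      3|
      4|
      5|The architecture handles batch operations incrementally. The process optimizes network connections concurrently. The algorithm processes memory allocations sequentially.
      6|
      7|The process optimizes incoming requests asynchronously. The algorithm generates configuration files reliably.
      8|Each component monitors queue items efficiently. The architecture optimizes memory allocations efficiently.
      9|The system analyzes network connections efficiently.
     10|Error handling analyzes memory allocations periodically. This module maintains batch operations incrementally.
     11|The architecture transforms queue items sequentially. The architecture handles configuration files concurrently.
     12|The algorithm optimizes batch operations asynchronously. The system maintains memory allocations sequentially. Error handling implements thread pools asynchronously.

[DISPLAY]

   ┏━━━━━━━━━━━━━━━━━━━━━━━━━━━━━━━━━━━━━┓    
   ┃ DataTable                           ┃    
   ┠─────────────────────────────────────┨    
   ┃┏━━━━━━━━━━━━━━━━━━━━━━━┓D           ┃    
   ┃┃ DialogModal           ┃───         ┃    
   ┃┠───────────────────────┨000         ┃    
   ┃┃Each component generate┃001         ┃    
   ┃┃Th┌─────────────────┐nt┃002         ┃    
   ┃┃  │    Overwrite?   │  ┃003         ┃    
   ┃┃  │File already exis│  ┃004         ┃    
   ┗┃Th│    [Yes]  No    │le┃━━━━━━━━━━━━┛    
    ┃  └─────────────────┘  ┃                 
    ┃The process optimizes i┃                 
    ┗━━━━━━━━━━━━━━━━━━━━━━━┛                 


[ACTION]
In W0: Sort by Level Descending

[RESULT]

   ┏━━━━━━━━━━━━━━━━━━━━━━━━━━━━━━━━━━━━━┓    
   ┃ DataTable                           ┃    
   ┠─────────────────────────────────────┨    
   ┃┏━━━━━━━━━━━━━━━━━━━━━━━┓D           ┃    
   ┃┃ DialogModal           ┃───         ┃    
   ┃┠───────────────────────┨000         ┃    
   ┃┃Each component generate┃002         ┃    
   ┃┃Th┌─────────────────┐nt┃007         ┃    
   ┃┃  │    Overwrite?   │  ┃009         ┃    
   ┃┃  │File already exis│  ┃003         ┃    
   ┗┃Th│    [Yes]  No    │le┃━━━━━━━━━━━━┛    
    ┃  └─────────────────┘  ┃                 
    ┃The process optimizes i┃                 
    ┗━━━━━━━━━━━━━━━━━━━━━━━┛                 


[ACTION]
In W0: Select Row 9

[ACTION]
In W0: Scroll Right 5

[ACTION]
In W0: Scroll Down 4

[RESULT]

   ┏━━━━━━━━━━━━━━━━━━━━━━━━━━━━━━━━━━━━━┓    
   ┃ DataTable                           ┃    
   ┠─────────────────────────────────────┨    
   ┃┏━━━━━━━━━━━━━━━━━━━━━━━┓D           ┃    
   ┃┃ DialogModal           ┃───         ┃    
   ┃┠───────────────────────┨003         ┃    
   ┃┃Each component generate┃004         ┃    
   ┃┃Th┌─────────────────┐nt┃001         ┃    
   ┃┃  │    Overwrite?   │  ┃008         ┃    
   ┃┃  │File already exis│  ┃005         ┃    
   ┗┃Th│    [Yes]  No    │le┃━━━━━━━━━━━━┛    
    ┃  └─────────────────┘  ┃                 
    ┃The process optimizes i┃                 
    ┗━━━━━━━━━━━━━━━━━━━━━━━┛                 


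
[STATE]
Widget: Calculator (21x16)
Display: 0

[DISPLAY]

                    0
┌───┬───┬───┬───┐    
│ 7 │ 8 │ 9 │ ÷ │    
├───┼───┼───┼───┤    
│ 4 │ 5 │ 6 │ × │    
├───┼───┼───┼───┤    
│ 1 │ 2 │ 3 │ - │    
├───┼───┼───┼───┤    
│ 0 │ . │ = │ + │    
├───┼───┼───┼───┤    
│ C │ MC│ MR│ M+│    
└───┴───┴───┴───┘    
                     
                     
                     
                     


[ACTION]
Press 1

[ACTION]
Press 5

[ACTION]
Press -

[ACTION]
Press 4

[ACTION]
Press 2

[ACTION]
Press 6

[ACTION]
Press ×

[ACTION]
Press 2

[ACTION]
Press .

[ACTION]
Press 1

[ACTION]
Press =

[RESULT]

               -863.1
┌───┬───┬───┬───┐    
│ 7 │ 8 │ 9 │ ÷ │    
├───┼───┼───┼───┤    
│ 4 │ 5 │ 6 │ × │    
├───┼───┼───┼───┤    
│ 1 │ 2 │ 3 │ - │    
├───┼───┼───┼───┤    
│ 0 │ . │ = │ + │    
├───┼───┼───┼───┤    
│ C │ MC│ MR│ M+│    
└───┴───┴───┴───┘    
                     
                     
                     
                     


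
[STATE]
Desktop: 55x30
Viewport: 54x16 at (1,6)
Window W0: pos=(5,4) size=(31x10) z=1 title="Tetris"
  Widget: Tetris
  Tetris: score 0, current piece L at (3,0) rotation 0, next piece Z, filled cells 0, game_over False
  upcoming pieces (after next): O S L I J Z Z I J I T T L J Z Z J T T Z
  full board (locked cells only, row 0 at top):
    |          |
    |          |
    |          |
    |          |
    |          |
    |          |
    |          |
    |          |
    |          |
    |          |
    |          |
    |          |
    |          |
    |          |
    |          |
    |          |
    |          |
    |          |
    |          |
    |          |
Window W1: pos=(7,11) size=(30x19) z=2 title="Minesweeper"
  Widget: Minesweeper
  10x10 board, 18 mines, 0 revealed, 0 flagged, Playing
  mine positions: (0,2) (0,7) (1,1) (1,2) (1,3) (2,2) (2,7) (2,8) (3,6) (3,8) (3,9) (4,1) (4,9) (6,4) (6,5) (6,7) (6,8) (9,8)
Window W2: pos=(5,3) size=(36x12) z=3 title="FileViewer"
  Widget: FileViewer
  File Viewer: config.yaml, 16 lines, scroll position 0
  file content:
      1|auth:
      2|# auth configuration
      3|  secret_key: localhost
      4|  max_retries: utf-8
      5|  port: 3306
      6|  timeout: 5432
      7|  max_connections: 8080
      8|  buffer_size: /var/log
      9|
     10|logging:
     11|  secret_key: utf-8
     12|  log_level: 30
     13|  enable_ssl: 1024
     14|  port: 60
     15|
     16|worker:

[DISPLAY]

    ┃auth:                            ▲┃              
    ┃# auth configuration             █┃              
    ┃  secret_key: localhost          ░┃              
    ┃  max_retries: utf-8             ░┃              
    ┃  port: 3306                     ░┃              
    ┃  timeout: 5432                  ░┃              
    ┃  max_connections: 8080          ░┃              
    ┃  buffer_size: /var/log          ▼┃              
    ┗━━━━━━━━━━━━━━━━━━━━━━━━━━━━━━━━━━┛              
      ┃■■■■■■■■■■                  ┃                  
      ┃■■■■■■■■■■                  ┃                  
      ┃■■■■■■■■■■                  ┃                  
      ┃■■■■■■■■■■                  ┃                  
      ┃■■■■■■■■■■                  ┃                  
      ┃■■■■■■■■■■                  ┃                  
      ┃■■■■■■■■■■                  ┃                  


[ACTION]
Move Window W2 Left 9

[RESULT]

auth:                            ▲┃                   
# auth configuration             █┃                   
  secret_key: localhost          ░┃                   
  max_retries: utf-8             ░┃                   
  port: 3306                     ░┃                   
  timeout: 5432                  ░┃┓                  
  max_connections: 8080          ░┃┃                  
  buffer_size: /var/log          ▼┃┨                  
━━━━━━━━━━━━━━━━━━━━━━━━━━━━━━━━━━┛┃                  
      ┃■■■■■■■■■■                  ┃                  
      ┃■■■■■■■■■■                  ┃                  
      ┃■■■■■■■■■■                  ┃                  
      ┃■■■■■■■■■■                  ┃                  
      ┃■■■■■■■■■■                  ┃                  
      ┃■■■■■■■■■■                  ┃                  
      ┃■■■■■■■■■■                  ┃                  


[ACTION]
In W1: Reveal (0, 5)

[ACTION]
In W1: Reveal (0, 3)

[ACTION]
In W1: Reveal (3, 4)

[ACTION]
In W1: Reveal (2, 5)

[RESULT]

auth:                            ▲┃                   
# auth configuration             █┃                   
  secret_key: localhost          ░┃                   
  max_retries: utf-8             ░┃                   
  port: 3306                     ░┃                   
  timeout: 5432                  ░┃┓                  
  max_connections: 8080          ░┃┃                  
  buffer_size: /var/log          ▼┃┨                  
━━━━━━━━━━━━━━━━━━━━━━━━━━━━━━━━━━┛┃                  
      ┃■■■■1 2■■■                  ┃                  
      ┃■■■3112■■■                  ┃                  
      ┃■■21 1■■■■                  ┃                  
      ┃■■1  1■■■■                  ┃                  
      ┃■■1122■■■■                  ┃                  
      ┃■■■■■■■■■■                  ┃                  
      ┃■■■■■■■■■■                  ┃                  


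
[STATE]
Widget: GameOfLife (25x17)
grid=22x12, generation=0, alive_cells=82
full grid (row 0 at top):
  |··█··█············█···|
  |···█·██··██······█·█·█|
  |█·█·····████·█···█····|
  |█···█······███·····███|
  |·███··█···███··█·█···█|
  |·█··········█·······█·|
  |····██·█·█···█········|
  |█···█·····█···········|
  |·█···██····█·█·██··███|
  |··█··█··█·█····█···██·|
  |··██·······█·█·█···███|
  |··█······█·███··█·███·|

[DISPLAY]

Gen: 0                   
··█··█············█···   
···█·██··██······█·█·█   
█·█·····████·█···█····   
█···█······███·····███   
·███··█···███··█·█···█   
·█··········█·······█·   
····██·█·█···█········   
█···█·····█···········   
·█···██····█·█·██··███   
··█··█··█·█····█···██·   
··██·······█·█·█···███   
··█······█·███··█·███·   
                         
                         
                         
                         


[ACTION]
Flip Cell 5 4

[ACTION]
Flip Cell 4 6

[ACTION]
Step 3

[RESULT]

Gen: 3                   
······················   
███··········█···███··   
██····█·····█·█··█·██·   
█·██·█·····█···█·█···█   
█·████·····██·█·····█·   
██·········█·█········   
··········████········   
·········███··██···██·   
·····███·██·█·██···███   
·····██·····█····████·   
··········█·██·█·█····   
··········█·██·█······   
                         
                         
                         
                         


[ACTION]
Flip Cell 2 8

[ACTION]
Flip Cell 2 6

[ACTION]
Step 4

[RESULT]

Gen: 7                   
█·█·········██····███·   
█··█········██········   
···········██···█···█·   
█··██·······██··█·····   
█·███····██████·█·█···   
██············█·······   
·█·········██·██······   
············███·····█·   
··········█·█·██·█·██·   
············█··█······   
············█··█···█··   
············█····██···   
                         
                         
                         
                         


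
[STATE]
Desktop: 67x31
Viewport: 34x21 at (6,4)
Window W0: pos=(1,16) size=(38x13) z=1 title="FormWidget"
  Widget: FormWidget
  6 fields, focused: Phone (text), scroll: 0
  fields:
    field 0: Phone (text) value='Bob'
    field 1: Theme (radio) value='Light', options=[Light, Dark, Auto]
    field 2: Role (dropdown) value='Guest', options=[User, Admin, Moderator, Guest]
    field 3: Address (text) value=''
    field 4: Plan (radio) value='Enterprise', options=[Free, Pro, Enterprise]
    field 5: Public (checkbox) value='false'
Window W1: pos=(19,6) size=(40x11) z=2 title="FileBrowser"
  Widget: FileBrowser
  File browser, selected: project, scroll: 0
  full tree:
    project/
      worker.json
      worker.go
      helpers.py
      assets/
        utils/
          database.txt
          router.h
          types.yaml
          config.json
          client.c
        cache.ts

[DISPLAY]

                                  
                                  
             ┏━━━━━━━━━━━━━━━━━━━━
             ┃ FileBrowser        
             ┠────────────────────
             ┃> [-] project/      
             ┃    worker.json     
             ┃    worker.go       
             ┃    helpers.py      
             ┃    [+] assets/     
             ┃                    
             ┃                    
━━━━━━━━━━━━━┗━━━━━━━━━━━━━━━━━━━━
mWidget                         ┃ 
────────────────────────────────┨ 
one:      [Bob                 ]┃ 
eme:      (●) Light  ( ) Dark  (┃ 
le:       [Guest              ▼]┃ 
dress:    [                    ]┃ 
an:       ( ) Free  ( ) Pro  (●)┃ 
blic:     [ ]                   ┃ 


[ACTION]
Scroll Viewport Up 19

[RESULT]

                                  
                                  
                                  
                                  
                                  
                                  
             ┏━━━━━━━━━━━━━━━━━━━━
             ┃ FileBrowser        
             ┠────────────────────
             ┃> [-] project/      
             ┃    worker.json     
             ┃    worker.go       
             ┃    helpers.py      
             ┃    [+] assets/     
             ┃                    
             ┃                    
━━━━━━━━━━━━━┗━━━━━━━━━━━━━━━━━━━━
mWidget                         ┃ 
────────────────────────────────┨ 
one:      [Bob                 ]┃ 
eme:      (●) Light  ( ) Dark  (┃ 


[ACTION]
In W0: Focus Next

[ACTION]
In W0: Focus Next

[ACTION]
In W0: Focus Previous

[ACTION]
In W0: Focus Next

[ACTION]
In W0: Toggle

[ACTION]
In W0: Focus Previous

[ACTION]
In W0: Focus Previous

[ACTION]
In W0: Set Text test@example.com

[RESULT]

                                  
                                  
                                  
                                  
                                  
                                  
             ┏━━━━━━━━━━━━━━━━━━━━
             ┃ FileBrowser        
             ┠────────────────────
             ┃> [-] project/      
             ┃    worker.json     
             ┃    worker.go       
             ┃    helpers.py      
             ┃    [+] assets/     
             ┃                    
             ┃                    
━━━━━━━━━━━━━┗━━━━━━━━━━━━━━━━━━━━
mWidget                         ┃ 
────────────────────────────────┨ 
one:      [test@example.com    ]┃ 
eme:      (●) Light  ( ) Dark  (┃ 
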